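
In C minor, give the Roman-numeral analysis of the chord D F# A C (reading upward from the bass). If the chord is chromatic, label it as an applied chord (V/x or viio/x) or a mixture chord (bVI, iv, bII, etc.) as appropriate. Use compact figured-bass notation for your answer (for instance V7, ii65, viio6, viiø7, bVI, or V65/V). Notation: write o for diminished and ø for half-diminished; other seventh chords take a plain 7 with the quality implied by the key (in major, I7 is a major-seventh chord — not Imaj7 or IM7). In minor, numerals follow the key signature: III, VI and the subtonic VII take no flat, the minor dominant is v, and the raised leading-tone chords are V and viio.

V7/V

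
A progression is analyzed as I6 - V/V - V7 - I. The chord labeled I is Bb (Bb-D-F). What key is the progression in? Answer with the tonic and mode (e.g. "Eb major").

Bb major

I is given as Bb-D-F — a major triad with root Bb.
If Bb is scale degree 1 and the mode makes that degree carry a major triad, the tonic is Bb and the mode is major.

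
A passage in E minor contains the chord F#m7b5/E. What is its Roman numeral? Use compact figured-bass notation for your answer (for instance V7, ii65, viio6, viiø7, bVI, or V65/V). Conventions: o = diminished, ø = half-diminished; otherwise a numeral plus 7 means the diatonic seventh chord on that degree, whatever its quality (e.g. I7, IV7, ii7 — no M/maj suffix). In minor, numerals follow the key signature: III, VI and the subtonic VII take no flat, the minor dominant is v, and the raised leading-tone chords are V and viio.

iiø42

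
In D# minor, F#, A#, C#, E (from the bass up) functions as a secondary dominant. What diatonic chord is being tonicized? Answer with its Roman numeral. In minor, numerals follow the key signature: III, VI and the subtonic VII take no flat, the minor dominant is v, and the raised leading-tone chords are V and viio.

The chord is a dominant seventh chord on F#.
A dominant resolves down a perfect fifth: F# → B. In D# minor, B is scale degree 6, i.e. VI.

VI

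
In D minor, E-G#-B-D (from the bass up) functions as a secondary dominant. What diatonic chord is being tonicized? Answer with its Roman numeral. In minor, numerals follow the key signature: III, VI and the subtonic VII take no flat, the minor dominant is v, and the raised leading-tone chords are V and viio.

The chord is a dominant seventh chord on E.
A dominant resolves down a perfect fifth: E → A. In D minor, A is scale degree 5, i.e. V.

V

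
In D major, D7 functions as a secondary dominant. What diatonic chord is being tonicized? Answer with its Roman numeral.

The chord is a dominant seventh chord on D.
A dominant resolves down a perfect fifth: D → G. In D major, G is scale degree 4, i.e. IV.

IV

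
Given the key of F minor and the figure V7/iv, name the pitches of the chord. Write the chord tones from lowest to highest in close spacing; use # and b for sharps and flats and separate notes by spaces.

F A C Eb

The slash means an applied dominant: we want the dominant of iv. In F minor, iv is Bb minor, and its dominant is built on F.
Building a dominant seventh chord on F gives F-A-C-Eb.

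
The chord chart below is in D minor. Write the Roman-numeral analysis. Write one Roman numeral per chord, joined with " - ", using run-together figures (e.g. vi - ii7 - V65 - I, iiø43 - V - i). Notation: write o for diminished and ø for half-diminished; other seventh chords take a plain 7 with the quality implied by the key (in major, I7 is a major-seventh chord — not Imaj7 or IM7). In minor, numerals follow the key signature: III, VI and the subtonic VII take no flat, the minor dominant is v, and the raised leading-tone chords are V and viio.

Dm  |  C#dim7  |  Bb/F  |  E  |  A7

Dm: root D is the tonic; minor triad there is i.
C#dim7: root C# is the leading tone; fully diminished seventh chord there is viio7.
Bb/F has root Bb, degree 6 in D minor, so VI64.
E is the secondary dominant of V (major triad on E): V/V.
A7: root A is the dominant; dominant seventh chord there is V7.

i - viio7 - VI64 - V/V - V7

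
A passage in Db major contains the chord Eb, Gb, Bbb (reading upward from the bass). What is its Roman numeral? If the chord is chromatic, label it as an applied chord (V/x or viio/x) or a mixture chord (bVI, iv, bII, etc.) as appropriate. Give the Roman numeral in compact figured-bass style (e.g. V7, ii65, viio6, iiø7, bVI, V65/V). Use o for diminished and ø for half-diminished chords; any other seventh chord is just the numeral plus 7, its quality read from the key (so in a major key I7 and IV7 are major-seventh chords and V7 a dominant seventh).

The pitches Eb-Gb-Bbb form a diminished triad rooted on Eb.
Eb is the second degree of Db major. This is the diminished supertonic triad, borrowed from the parallel minor.

iio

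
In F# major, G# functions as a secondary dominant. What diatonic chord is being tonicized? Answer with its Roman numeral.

V

The chord is a major triad on G#.
A dominant resolves down a perfect fifth: G# → C#. In F# major, C# is scale degree 5, i.e. V.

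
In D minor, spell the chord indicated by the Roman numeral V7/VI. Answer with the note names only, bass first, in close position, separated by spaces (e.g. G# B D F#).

The slash means an applied dominant: we want the dominant of VI. In D minor, VI is Bb major, and its dominant is built on F.
Building a dominant seventh chord on F gives F-A-C-Eb.

F A C Eb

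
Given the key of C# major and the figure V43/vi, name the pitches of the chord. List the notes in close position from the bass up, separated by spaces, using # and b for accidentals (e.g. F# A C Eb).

B# D# E# G##

The slash means an applied dominant: we want the dominant of vi. In C# major, vi is A# minor, and its dominant is built on E#.
Building a dominant seventh chord on E# gives E#-G##-B#-D#.
The figured bass 43 indicates second inversion, placing the fifth (B#) in the bass: B#-D#-E#-G##.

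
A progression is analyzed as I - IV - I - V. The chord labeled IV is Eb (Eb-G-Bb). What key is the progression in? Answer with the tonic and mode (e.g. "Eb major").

The chord Eb is a major triad rooted on Eb; its label is IV.
IV on Eb implies Eb is the subdominant; that puts the tonic at Bb, and the uppercase numeral fits major mode.

Bb major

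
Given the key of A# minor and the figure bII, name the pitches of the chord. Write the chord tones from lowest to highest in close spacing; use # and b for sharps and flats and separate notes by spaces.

Scale degree 2 in A# minor is B#; lowering it a half step gives B. bII is the Neapolitan chord — a major triad on the lowered second degree.
So the chord is B-D#-F#.

B D# F#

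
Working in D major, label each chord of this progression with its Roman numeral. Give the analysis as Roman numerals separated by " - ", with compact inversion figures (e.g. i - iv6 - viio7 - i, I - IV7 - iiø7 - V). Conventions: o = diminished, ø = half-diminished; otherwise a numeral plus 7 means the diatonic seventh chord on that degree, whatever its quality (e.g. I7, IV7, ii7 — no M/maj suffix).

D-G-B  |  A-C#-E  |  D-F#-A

IV64 - V - I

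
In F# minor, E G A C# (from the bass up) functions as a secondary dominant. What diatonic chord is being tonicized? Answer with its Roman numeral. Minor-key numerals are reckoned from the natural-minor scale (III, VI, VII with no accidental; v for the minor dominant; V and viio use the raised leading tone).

VI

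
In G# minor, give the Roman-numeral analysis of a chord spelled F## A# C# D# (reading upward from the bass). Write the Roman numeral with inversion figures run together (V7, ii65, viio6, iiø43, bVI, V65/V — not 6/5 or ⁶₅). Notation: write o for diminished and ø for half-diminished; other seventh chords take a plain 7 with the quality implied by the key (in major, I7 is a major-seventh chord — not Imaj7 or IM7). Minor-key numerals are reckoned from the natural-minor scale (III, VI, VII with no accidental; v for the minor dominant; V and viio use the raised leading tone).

Stacked in thirds the chord is D#-F##-A#-C#: a dominant seventh chord on D#.
D# is scale degree 5 in G# minor, and a dominant seventh chord on that degree is written V7.
With F## in the bass the chord is in first inversion, so the figured bass is 65.

V65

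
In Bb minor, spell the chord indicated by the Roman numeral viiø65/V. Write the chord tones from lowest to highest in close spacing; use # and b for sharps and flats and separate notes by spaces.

G Bb D E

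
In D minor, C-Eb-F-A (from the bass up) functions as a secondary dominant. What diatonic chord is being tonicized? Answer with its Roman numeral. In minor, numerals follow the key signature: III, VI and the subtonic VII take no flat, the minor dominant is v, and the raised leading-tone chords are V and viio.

VI

The chord is a dominant seventh chord on F.
A dominant resolves down a perfect fifth: F → Bb. In D minor, Bb is scale degree 6, i.e. VI.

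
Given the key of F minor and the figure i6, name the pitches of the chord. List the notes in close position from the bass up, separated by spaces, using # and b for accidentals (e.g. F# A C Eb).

In F minor, scale degree 1 is F, and the diatonic chord built there is a minor triad.
Stacking thirds from F gives F-Ab-C.
With the 6 figure the chord is in first inversion; from the bass Ab upward in close position it reads Ab-C-F.

Ab C F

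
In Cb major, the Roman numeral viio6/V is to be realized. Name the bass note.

Ab

The applied chord viio6/V is rooted on F: F-Ab-Cb.
The figure 6 means first inversion — the third is in the bass.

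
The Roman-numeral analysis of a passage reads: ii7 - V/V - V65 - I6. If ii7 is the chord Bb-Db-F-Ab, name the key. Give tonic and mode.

The anchor chord is a minor seventh chord on Bb, labeled ii7.
Counting down one scale step from Bb places the tonic on Ab; a minor seventh chord on degree 2 is diatonic only in major.

Ab major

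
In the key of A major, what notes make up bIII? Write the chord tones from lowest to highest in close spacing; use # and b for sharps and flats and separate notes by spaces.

Scale degree 3 in A major is C#; lowering it a half step gives C. bIII is a major triad on the lowered third degree, borrowed from the parallel minor.
So the chord is C-E-G.

C E G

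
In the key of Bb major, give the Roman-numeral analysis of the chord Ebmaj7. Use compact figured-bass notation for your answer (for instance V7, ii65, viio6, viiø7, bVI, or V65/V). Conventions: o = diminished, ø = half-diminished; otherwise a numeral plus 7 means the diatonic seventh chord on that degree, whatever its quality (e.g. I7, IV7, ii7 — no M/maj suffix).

IV7

Stacked in thirds the chord is Eb-G-Bb-D: a major seventh chord on Eb.
In Bb major, Eb is the subdominant; the diatonic major seventh chord there is IV7.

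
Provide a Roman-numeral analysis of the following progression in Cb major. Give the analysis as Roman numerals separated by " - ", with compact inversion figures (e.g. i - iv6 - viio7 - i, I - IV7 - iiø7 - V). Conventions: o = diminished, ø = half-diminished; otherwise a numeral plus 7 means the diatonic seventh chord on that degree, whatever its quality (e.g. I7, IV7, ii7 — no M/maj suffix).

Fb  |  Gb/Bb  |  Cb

IV - V6 - I

Fb: root Fb is the subdominant; major triad there is IV.
Gb/Bb: major triad on Gb = scale degree 5 → V6.
Cb has root Cb, degree 1 in Cb major, so I.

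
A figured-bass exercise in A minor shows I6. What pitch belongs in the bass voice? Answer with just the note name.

I in A minor has root A; the chord is A-C#-E.
The figure 6 means first inversion — the third is in the bass.

C#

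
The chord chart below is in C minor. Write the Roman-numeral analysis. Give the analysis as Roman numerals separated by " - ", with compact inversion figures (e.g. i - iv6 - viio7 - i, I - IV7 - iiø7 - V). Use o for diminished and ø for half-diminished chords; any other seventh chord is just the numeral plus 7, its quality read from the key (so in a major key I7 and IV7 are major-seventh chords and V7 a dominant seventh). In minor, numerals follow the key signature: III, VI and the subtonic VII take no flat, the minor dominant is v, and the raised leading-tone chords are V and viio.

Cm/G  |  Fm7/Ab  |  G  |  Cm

i64 - iv65 - V - i

Cm/G: minor triad on C = scale degree 1 → i64.
Fm7/Ab has root F, degree 4 in C minor, so iv65.
G has root G, degree 5 in C minor, so V.
Cm has root C, degree 1 in C minor, so i.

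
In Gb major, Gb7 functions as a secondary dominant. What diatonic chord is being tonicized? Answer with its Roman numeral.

IV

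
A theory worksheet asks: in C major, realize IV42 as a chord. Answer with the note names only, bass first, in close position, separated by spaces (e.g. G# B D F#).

E F A C

The numeral's case and figure indicate a major seventh chord. In C major its root, the subdominant, is F.
That chord is spelled F-A-C-E.
The figured bass 42 indicates third inversion, placing the seventh (E) in the bass: E-F-A-C.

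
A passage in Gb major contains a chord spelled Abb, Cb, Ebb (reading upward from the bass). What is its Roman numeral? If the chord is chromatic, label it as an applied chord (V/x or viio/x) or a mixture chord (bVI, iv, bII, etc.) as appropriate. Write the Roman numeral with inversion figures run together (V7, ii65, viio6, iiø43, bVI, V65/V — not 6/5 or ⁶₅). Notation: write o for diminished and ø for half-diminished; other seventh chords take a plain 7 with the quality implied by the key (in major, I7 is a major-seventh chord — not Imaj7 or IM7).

bII

Stacked in thirds the chord is Abb-Cb-Ebb: a major triad on Abb.
Abb is the lowered second degree of Gb major (diatonic 2 would be Ab). This is the Neapolitan chord — a major triad on the lowered second degree.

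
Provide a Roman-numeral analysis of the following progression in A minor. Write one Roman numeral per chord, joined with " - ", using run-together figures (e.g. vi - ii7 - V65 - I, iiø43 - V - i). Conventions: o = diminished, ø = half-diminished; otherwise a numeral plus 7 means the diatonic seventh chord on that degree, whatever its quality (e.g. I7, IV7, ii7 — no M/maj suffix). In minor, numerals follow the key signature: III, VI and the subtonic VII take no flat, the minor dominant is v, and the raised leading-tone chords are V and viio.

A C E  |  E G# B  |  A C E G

i - V - i7

A-C-E has root A, degree 1 in A minor, so i.
E-G#-B: root E is the dominant; major triad there is V.
A-C-E-G: minor seventh chord on A = scale degree 1 → i7.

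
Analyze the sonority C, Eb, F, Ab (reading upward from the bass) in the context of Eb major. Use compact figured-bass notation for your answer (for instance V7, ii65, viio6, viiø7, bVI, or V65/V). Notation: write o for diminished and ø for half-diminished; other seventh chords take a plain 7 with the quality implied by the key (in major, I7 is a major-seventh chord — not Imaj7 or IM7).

ii43

The pitches F-Ab-C-Eb form a minor seventh chord rooted on F.
F is scale degree 2 in Eb major, and a minor seventh chord on that degree is written ii7.
With C in the bass the chord is in second inversion, so the figured bass is 43.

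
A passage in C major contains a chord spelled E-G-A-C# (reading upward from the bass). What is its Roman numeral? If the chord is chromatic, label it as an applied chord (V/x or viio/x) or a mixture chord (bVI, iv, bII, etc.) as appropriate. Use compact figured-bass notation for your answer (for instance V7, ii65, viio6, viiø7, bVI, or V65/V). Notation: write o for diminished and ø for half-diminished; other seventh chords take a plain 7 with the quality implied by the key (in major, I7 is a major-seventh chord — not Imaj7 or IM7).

Stacked in thirds the chord is A-C#-E-G: a dominant seventh chord on A.
A is not a diatonic chord root with this quality in C major, but it lies a perfect fifth above D (ii), so the chord functions as an applied dominant of ii.
With E in the bass the chord is in second inversion, so the figured bass is 43.

V43/ii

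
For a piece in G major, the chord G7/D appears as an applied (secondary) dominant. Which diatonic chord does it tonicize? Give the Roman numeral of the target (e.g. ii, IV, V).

The chord is a dominant seventh chord on G.
A dominant resolves down a perfect fifth: G → C. In G major, C is scale degree 4, i.e. IV.

IV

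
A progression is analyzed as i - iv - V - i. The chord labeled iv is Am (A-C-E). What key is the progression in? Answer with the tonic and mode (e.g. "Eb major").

E minor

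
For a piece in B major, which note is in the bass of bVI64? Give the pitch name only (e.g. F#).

D

bVI in B major has root G; the chord is G-B-D.
The figure 64 means second inversion — the fifth is in the bass.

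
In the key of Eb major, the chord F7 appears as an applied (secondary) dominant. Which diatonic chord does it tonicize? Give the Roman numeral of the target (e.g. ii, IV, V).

V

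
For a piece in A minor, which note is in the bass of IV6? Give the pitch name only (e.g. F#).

IV in A minor has root D; the chord is D-F#-A.
The figure 6 means first inversion — the third is in the bass.

F#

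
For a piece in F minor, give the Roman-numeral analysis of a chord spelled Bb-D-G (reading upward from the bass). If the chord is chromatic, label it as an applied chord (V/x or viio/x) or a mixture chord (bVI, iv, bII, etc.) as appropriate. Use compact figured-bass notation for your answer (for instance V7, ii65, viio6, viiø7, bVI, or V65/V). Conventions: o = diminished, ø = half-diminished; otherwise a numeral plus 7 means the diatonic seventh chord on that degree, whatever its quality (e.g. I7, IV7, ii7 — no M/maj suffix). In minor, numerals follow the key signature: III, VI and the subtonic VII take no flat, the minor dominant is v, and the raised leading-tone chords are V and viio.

The pitches G-Bb-D form a minor triad rooted on G.
G is the second degree of F minor. This is the minor supertonic, borrowed from the parallel major (the Dorian ii).
With Bb in the bass the chord is in first inversion, so the figured bass is 6.

ii6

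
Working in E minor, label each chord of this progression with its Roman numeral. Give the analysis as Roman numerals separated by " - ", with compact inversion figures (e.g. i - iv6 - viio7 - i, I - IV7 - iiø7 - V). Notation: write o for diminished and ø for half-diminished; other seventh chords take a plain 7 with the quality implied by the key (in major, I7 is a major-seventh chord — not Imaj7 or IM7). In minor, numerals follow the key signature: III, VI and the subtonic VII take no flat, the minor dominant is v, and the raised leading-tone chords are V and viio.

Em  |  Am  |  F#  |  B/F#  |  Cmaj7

Em: minor triad on E = scale degree 1 → i.
Am has root A, degree 4 in E minor, so iv.
F#: a major triad on F#, the applied dominant of V → V/V.
B/F#: root B is the dominant; major triad there is V64.
Cmaj7: root C is the submediant; major seventh chord there is VI7.

i - iv - V/V - V64 - VI7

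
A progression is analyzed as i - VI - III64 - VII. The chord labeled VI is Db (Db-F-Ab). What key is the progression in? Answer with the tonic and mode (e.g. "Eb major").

The chord Db is a major triad rooted on Db; its label is VI.
Counting down 5 scale steps from Db places the tonic on F; a major triad on degree 6 is diatonic only in minor.

F minor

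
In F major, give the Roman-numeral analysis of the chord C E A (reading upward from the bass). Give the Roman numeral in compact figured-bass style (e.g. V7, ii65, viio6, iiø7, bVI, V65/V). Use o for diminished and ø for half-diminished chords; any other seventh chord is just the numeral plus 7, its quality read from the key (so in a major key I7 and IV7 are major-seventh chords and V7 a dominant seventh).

iii6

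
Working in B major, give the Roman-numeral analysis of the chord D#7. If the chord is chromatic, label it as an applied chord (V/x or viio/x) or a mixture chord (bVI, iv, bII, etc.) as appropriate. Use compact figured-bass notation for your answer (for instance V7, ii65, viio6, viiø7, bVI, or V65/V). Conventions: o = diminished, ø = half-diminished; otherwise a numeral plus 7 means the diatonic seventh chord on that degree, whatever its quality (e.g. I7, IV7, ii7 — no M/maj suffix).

V7/vi

Stacked in thirds the chord is D#-F##-A#-C#: a dominant seventh chord on D#.
D# is not a diatonic chord root with this quality in B major, but it lies a perfect fifth above G# (vi), so the chord functions as an applied dominant of vi.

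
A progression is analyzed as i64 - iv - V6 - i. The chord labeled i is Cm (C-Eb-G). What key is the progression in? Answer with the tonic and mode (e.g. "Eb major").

The chord Cm is a minor triad rooted on C; its label is i.
If C is scale degree 1 and the mode makes that degree carry a minor triad, the tonic is C and the mode is minor.

C minor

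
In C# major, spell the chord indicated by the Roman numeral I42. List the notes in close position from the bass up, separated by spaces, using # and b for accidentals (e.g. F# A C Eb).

B# C# E# G#

In C# major, scale degree 1 is C#, and the diatonic chord built there is a major seventh chord.
That chord is spelled C#-E#-G#-B#.
The figured bass 42 indicates third inversion, placing the seventh (B#) in the bass: B#-C#-E#-G#.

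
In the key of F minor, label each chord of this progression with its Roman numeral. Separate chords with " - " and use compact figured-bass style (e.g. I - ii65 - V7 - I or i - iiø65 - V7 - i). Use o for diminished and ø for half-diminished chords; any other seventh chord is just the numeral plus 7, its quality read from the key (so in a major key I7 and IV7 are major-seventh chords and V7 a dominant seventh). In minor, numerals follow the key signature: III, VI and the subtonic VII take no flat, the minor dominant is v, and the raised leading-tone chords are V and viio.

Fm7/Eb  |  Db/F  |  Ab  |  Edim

i42 - VI6 - III - viio

Fm7/Eb has root F, degree 1 in F minor, so i42.
Db/F: root Db is the submediant; major triad there is VI6.
Ab: root Ab is the mediant; major triad there is III.
Edim has root E, degree 7 in F minor, so viio.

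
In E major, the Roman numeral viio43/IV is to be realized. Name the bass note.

D

The applied chord viio43/IV is rooted on G#: G#-B-D-F.
The figure 43 means second inversion — the fifth is in the bass.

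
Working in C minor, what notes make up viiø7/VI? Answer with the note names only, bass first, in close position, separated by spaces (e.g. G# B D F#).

G Bb Db F

The slash marks an applied leading-tone chord: viio of VI. In C minor, VI is Ab, so the leading tone to it is G, a half step below.
Building a half-diminished seventh chord on G gives G-Bb-Db-F.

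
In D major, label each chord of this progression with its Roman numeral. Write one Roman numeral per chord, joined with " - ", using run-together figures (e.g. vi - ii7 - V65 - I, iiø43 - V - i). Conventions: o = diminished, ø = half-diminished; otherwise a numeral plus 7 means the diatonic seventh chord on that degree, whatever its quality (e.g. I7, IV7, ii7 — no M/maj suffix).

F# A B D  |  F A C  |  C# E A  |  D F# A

vi43 - bIII - V6 - I

F#-A-B-D: minor seventh chord on B = scale degree 6 → vi43.
F-A-C is non-diatonic — bIII, a mixture chord from D minor.
C#-E-A: root A is the dominant; major triad there is V6.
D-F#-A: major triad on D = scale degree 1 → I.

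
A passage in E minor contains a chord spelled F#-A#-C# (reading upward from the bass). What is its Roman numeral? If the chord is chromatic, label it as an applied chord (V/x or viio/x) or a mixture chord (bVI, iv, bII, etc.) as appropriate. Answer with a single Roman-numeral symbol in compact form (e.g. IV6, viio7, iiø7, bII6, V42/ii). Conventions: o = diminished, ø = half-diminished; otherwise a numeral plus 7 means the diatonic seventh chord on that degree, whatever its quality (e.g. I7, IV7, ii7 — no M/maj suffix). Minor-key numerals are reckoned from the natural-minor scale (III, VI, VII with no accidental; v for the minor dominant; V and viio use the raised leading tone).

V/V

Stacked in thirds the chord is F#-A#-C#: a major triad on F#.
F# is not a diatonic chord root with this quality in E minor, but it lies a perfect fifth above B (V), so the chord functions as an applied dominant of V.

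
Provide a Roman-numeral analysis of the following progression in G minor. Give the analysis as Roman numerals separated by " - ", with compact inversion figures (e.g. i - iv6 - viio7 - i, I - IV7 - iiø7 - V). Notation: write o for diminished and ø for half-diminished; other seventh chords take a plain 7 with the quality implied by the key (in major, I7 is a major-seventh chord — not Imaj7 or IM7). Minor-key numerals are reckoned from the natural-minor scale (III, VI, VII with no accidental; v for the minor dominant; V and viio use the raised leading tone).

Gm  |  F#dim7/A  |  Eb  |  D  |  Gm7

i - viio65 - VI - V - i7

Gm: minor triad on G = scale degree 1 → i.
F#dim7/A: root F# is the leading tone; fully diminished seventh chord there is viio65.
Eb: root Eb is the submediant; major triad there is VI.
D: major triad on D = scale degree 5 → V.
Gm7 has root G, degree 1 in G minor, so i7.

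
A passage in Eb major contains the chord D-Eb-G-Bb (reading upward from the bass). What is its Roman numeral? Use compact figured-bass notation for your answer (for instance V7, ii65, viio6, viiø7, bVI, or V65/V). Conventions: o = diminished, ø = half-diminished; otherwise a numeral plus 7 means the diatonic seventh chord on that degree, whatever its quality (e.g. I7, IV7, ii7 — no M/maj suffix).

I42

The pitches Eb-G-Bb-D form a major seventh chord rooted on Eb.
In Eb major, Eb is the tonic; the diatonic major seventh chord there is I7.
With D in the bass the chord is in third inversion, so the figured bass is 42.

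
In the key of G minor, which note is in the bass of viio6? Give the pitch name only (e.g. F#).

viio in G minor has root F#; the chord is F#-A-C.
The figure 6 means first inversion — the third is in the bass.

A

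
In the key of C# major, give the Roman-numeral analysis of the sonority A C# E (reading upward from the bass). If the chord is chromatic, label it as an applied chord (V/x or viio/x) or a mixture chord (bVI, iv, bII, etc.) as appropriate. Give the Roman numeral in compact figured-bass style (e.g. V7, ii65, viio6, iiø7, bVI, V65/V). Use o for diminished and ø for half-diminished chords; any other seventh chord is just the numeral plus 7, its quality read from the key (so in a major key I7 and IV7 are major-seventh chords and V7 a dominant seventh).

bVI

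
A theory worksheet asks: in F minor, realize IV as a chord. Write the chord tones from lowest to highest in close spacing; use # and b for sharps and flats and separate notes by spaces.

IV is the major subdominant, borrowed from the parallel major. In F minor that root is Bb.
So the chord is Bb-D-F.

Bb D F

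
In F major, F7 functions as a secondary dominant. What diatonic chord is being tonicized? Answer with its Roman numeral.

The chord is a dominant seventh chord on F.
A dominant resolves down a perfect fifth: F → Bb. In F major, Bb is scale degree 4, i.e. IV.

IV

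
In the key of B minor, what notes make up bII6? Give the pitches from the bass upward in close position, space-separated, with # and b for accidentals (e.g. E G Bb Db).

Scale degree 2 in B minor is C#; lowering it a half step gives C. bII6 is the Neapolitan sixth — a major triad on the lowered second degree, here in its customary first inversion.
So the chord is C-E-G, a major triad.
The figured bass 6 indicates first inversion, placing the third (E) in the bass: E-G-C.

E G C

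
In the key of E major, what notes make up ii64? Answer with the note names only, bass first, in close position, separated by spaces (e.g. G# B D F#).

In E major, the supertonic is F#, and the diatonic chord built there is a minor triad.
Stacking thirds from F# gives F#-A-C#.
With the 64 figure the chord is in second inversion; from the bass C# upward in close position it reads C#-F#-A.

C# F# A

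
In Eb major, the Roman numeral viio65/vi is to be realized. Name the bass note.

The applied chord viio65/vi is rooted on B: B-D-F-Ab.
The figure 65 means first inversion — the third is in the bass.

D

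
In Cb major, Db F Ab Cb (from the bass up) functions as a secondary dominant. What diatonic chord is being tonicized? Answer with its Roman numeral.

V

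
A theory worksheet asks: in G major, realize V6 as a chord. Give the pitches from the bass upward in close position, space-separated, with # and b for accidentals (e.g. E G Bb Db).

The numeral's case and figure indicate a major triad. In G major its root, scale degree 5, is D.
Stacking thirds from D gives D-F#-A.
With the 6 figure the chord is in first inversion; from the bass F# upward in close position it reads F#-A-D.

F# A D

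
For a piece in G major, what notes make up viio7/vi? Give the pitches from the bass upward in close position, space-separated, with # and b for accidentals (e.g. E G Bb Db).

viio7/vi is a secondary leading-tone chord. The target vi is E in G major; the applied chord is rooted a semitone below, on D#.
Building a fully diminished seventh chord on D# gives D#-F#-A-C.

D# F# A C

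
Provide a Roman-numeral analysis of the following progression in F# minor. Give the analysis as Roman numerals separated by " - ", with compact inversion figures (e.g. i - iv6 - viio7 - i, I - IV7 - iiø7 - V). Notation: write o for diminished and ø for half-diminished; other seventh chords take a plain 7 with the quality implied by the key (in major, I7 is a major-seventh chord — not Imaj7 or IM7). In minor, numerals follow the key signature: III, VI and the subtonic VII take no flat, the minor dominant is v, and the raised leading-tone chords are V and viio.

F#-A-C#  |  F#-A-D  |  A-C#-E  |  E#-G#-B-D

F#-A-C#: minor triad on F# = scale degree 1 → i.
F#-A-D: major triad on D = scale degree 6 → VI6.
A-C#-E has root A, degree 3 in F# minor, so III.
E#-G#-B-D has root E#, degree 7 in F# minor, so viio7.

i - VI6 - III - viio7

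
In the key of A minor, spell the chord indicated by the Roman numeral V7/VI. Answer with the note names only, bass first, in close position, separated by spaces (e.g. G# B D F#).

C E G Bb

The slash means an applied dominant: we want the dominant of VI. In A minor, VI is F major, and its dominant is built on C.
Building a dominant seventh chord on C gives C-E-G-Bb.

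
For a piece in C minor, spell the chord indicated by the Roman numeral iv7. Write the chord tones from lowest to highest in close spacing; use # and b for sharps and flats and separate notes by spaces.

The numeral's case and figure indicate a minor seventh chord. In C minor its root, scale degree 4, is F.
Stacking thirds from F gives F-Ab-C-Eb.

F Ab C Eb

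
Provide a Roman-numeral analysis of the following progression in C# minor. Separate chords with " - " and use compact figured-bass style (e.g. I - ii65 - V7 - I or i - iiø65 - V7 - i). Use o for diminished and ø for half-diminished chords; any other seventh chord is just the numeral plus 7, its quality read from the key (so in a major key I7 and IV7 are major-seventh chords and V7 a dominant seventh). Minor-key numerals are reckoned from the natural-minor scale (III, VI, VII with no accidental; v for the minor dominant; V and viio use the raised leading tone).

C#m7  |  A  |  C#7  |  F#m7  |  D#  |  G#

i7 - VI - V7/iv - iv7 - V/V - V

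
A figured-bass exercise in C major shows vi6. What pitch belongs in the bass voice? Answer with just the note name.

C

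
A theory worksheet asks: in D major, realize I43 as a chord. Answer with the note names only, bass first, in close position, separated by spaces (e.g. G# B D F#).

A C# D F#

In D major, the first degree is D, and the diatonic chord built there is a major seventh chord.
Stacking thirds from D gives D-F#-A-C#.
With the 43 figure the chord is in second inversion; from the bass A upward in close position it reads A-C#-D-F#.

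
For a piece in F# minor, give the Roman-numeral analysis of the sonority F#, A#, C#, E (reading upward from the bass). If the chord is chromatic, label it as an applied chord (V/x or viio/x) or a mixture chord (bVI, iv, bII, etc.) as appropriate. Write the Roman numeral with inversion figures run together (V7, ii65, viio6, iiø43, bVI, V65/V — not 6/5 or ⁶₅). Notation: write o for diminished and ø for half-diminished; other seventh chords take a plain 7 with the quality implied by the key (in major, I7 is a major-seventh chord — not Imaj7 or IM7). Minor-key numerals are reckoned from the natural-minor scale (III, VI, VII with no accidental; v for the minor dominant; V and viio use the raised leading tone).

Stacked in thirds the chord is F#-A#-C#-E: a dominant seventh chord on F#.
F# is not a diatonic chord root with this quality in F# minor, but it lies a perfect fifth above B (iv), so the chord functions as an applied dominant of iv.

V7/iv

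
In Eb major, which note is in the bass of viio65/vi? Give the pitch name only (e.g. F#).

D

The applied chord viio65/vi is rooted on B: B-D-F-Ab.
The figure 65 means first inversion — the third is in the bass.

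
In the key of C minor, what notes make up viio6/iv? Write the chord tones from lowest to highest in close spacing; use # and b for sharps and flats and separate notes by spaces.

The slash marks an applied leading-tone chord: viio of iv. In C minor, iv is F, so the leading tone to it is E, a half step below.
Building a diminished triad on E gives E-G-Bb.
The figured bass 6 indicates first inversion, placing the third (G) in the bass: G-Bb-E.

G Bb E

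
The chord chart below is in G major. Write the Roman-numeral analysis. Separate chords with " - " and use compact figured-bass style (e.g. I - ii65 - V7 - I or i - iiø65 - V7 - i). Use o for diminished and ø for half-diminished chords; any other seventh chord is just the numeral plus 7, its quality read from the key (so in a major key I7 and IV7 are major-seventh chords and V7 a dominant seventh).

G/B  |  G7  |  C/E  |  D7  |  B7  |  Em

I6 - V7/IV - IV6 - V7 - V7/vi - vi

G/B: major triad on G = scale degree 1 → I6.
G7: chromatic; G is V of IV, so V7/IV.
C/E: major triad on C = scale degree 4 → IV6.
D7: root D is the dominant; dominant seventh chord there is V7.
B7: a dominant seventh chord on B, the applied dominant of vi → V7/vi.
Em: root E is the submediant; minor triad there is vi.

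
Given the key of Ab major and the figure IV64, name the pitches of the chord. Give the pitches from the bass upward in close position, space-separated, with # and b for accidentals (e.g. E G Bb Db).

In Ab major, the subdominant is Db, and the diatonic chord built there is a major triad.
That chord is spelled Db-F-Ab.
With the 64 figure the chord is in second inversion; from the bass Ab upward in close position it reads Ab-Db-F.

Ab Db F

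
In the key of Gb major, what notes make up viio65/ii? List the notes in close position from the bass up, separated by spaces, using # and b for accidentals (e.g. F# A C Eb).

Bb Db Fb G

The slash marks an applied leading-tone chord: viio of ii. In Gb major, ii is Ab, so the leading tone to it is G, a half step below.
Building a fully diminished seventh chord on G gives G-Bb-Db-Fb.
With the 65 figure the chord is in first inversion; from the bass Bb upward in close position it reads Bb-Db-Fb-G.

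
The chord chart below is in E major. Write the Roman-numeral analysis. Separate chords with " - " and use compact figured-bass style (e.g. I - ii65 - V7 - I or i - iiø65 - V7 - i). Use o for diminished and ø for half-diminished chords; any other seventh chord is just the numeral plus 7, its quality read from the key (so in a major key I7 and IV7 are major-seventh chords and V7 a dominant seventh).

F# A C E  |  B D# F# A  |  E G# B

F#-A-C-E: F# with this quality isn't in the key; it's iiø7, borrowed from the parallel minor.
B-D#-F#-A has root B, degree 5 in E major, so V7.
E-G#-B: major triad on E = scale degree 1 → I.

iiø7 - V7 - I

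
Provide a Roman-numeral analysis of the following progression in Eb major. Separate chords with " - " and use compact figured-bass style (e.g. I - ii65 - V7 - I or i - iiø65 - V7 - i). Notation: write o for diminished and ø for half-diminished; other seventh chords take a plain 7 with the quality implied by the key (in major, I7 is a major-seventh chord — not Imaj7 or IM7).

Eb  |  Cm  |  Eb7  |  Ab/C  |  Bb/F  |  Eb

I - vi - V7/IV - IV6 - V64 - I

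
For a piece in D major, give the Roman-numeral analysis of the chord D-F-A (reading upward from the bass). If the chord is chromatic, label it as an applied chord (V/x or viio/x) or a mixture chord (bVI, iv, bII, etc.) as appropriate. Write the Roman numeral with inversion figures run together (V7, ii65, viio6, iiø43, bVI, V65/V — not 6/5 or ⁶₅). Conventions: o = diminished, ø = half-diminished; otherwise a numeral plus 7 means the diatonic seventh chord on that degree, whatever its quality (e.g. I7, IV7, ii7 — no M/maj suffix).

The pitches D-F-A form a minor triad rooted on D.
D is the first degree of D major. This is the minor tonic, borrowed from the parallel minor.

i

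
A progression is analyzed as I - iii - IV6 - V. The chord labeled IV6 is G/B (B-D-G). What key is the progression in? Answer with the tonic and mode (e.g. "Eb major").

D major

The chord G/B is a major triad rooted on G; its label is IV6.
If G is scale degree 4 and the mode makes that degree carry a major triad, the tonic is D and the mode is major.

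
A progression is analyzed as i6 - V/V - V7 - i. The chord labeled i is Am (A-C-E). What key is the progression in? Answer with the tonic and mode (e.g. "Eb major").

A minor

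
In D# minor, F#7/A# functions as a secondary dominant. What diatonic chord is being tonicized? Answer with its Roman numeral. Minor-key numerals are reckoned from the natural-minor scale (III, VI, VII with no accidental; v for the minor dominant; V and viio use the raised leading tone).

VI

The chord is a dominant seventh chord on F#.
A dominant resolves down a perfect fifth: F# → B. In D# minor, B is scale degree 6, i.e. VI.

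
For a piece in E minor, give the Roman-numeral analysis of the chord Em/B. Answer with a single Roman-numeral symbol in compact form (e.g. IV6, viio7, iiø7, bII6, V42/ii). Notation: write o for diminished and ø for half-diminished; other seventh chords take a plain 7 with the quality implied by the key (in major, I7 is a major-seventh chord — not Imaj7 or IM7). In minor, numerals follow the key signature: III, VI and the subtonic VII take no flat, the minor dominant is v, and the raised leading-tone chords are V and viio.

The pitches E-G-B form a minor triad rooted on E.
In E minor, E is the tonic; the diatonic minor triad there is i.
With B in the bass the chord is in second inversion, so the figured bass is 64.

i64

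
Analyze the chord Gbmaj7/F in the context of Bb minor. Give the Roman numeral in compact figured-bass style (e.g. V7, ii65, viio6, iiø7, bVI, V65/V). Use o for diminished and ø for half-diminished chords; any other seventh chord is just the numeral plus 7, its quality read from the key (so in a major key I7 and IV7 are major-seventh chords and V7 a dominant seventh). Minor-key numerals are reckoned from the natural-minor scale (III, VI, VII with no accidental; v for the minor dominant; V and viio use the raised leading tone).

Stacked in thirds the chord is Gb-Bb-Db-F: a major seventh chord on Gb.
Gb is scale degree 6 in Bb minor, and a major seventh chord on that degree is written VI7.
With F in the bass the chord is in third inversion, so the figured bass is 42.

VI42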